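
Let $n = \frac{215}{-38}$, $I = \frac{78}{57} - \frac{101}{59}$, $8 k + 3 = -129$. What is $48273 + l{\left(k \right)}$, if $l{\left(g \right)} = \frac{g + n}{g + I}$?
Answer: $\frac{1822982977}{37763} \approx 48274.0$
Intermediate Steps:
$k = - \frac{33}{2}$ ($k = - \frac{3}{8} + \frac{1}{8} \left(-129\right) = - \frac{3}{8} - \frac{129}{8} = - \frac{33}{2} \approx -16.5$)
$I = - \frac{385}{1121}$ ($I = 78 \cdot \frac{1}{57} - \frac{101}{59} = \frac{26}{19} - \frac{101}{59} = - \frac{385}{1121} \approx -0.34344$)
$n = - \frac{215}{38}$ ($n = 215 \left(- \frac{1}{38}\right) = - \frac{215}{38} \approx -5.6579$)
$l{\left(g \right)} = \frac{- \frac{215}{38} + g}{- \frac{385}{1121} + g}$ ($l{\left(g \right)} = \frac{g - \frac{215}{38}}{g - \frac{385}{1121}} = \frac{- \frac{215}{38} + g}{- \frac{385}{1121} + g}$)
$48273 + l{\left(k \right)} = 48273 + \frac{59 \left(-215 + 38 \left(- \frac{33}{2}\right)\right)}{2 \left(-385 + 1121 \left(- \frac{33}{2}\right)\right)} = 48273 + \frac{59 \left(-215 - 627\right)}{2 \left(-385 - \frac{36993}{2}\right)} = 48273 + \frac{59}{2} \frac{1}{- \frac{37763}{2}} \left(-842\right) = 48273 + \frac{59}{2} \left(- \frac{2}{37763}\right) \left(-842\right) = 48273 + \frac{49678}{37763} = \frac{1822982977}{37763}$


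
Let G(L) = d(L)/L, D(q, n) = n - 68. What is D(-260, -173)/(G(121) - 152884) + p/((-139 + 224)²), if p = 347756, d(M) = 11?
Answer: 584848417063/12150448675 ≈ 48.134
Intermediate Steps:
D(q, n) = -68 + n
G(L) = 11/L
D(-260, -173)/(G(121) - 152884) + p/((-139 + 224)²) = (-68 - 173)/(11/121 - 152884) + 347756/((-139 + 224)²) = -241/(11*(1/121) - 152884) + 347756/(85²) = -241/(1/11 - 152884) + 347756/7225 = -241/(-1681723/11) + 347756*(1/7225) = -241*(-11/1681723) + 347756/7225 = 2651/1681723 + 347756/7225 = 584848417063/12150448675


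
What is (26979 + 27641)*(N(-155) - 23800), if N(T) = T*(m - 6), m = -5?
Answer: -1206828900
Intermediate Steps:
N(T) = -11*T (N(T) = T*(-5 - 6) = T*(-11) = -11*T)
(26979 + 27641)*(N(-155) - 23800) = (26979 + 27641)*(-11*(-155) - 23800) = 54620*(1705 - 23800) = 54620*(-22095) = -1206828900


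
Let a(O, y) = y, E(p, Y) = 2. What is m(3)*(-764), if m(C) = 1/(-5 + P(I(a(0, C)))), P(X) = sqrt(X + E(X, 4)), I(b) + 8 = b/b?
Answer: 382/3 + 382*I*sqrt(5)/15 ≈ 127.33 + 56.945*I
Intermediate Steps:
I(b) = -7 (I(b) = -8 + b/b = -8 + 1 = -7)
P(X) = sqrt(2 + X) (P(X) = sqrt(X + 2) = sqrt(2 + X))
m(C) = 1/(-5 + I*sqrt(5)) (m(C) = 1/(-5 + sqrt(2 - 7)) = 1/(-5 + sqrt(-5)) = 1/(-5 + I*sqrt(5)))
m(3)*(-764) = (-1/6 - I*sqrt(5)/30)*(-764) = 382/3 + 382*I*sqrt(5)/15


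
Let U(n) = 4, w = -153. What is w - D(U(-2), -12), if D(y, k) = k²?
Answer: -297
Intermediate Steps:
w - D(U(-2), -12) = -153 - 1*(-12)² = -153 - 1*144 = -153 - 144 = -297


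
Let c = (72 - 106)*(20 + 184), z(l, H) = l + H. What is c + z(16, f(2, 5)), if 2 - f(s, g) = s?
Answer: -6920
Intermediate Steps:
f(s, g) = 2 - s
z(l, H) = H + l
c = -6936 (c = -34*204 = -6936)
c + z(16, f(2, 5)) = -6936 + ((2 - 1*2) + 16) = -6936 + ((2 - 2) + 16) = -6936 + (0 + 16) = -6936 + 16 = -6920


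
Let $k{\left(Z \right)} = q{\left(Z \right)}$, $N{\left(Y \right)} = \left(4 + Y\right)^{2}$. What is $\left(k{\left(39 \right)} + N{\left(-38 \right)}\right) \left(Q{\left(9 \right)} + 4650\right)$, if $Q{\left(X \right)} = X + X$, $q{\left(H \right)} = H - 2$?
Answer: $5568924$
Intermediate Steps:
$q{\left(H \right)} = -2 + H$ ($q{\left(H \right)} = H - 2 = -2 + H$)
$k{\left(Z \right)} = -2 + Z$
$Q{\left(X \right)} = 2 X$
$\left(k{\left(39 \right)} + N{\left(-38 \right)}\right) \left(Q{\left(9 \right)} + 4650\right) = \left(\left(-2 + 39\right) + \left(4 - 38\right)^{2}\right) \left(2 \cdot 9 + 4650\right) = \left(37 + \left(-34\right)^{2}\right) \left(18 + 4650\right) = \left(37 + 1156\right) 4668 = 1193 \cdot 4668 = 5568924$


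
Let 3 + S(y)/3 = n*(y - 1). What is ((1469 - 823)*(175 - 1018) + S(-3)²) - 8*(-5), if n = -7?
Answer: -538913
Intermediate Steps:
S(y) = 12 - 21*y (S(y) = -9 + 3*(-7*(y - 1)) = -9 + 3*(-7*(-1 + y)) = -9 + 3*(7 - 7*y) = -9 + (21 - 21*y) = 12 - 21*y)
((1469 - 823)*(175 - 1018) + S(-3)²) - 8*(-5) = ((1469 - 823)*(175 - 1018) + (12 - 21*(-3))²) - 8*(-5) = (646*(-843) + (12 + 63)²) + 40 = (-544578 + 75²) + 40 = (-544578 + 5625) + 40 = -538953 + 40 = -538913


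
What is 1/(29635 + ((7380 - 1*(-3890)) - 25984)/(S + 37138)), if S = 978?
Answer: 19058/564776473 ≈ 3.3744e-5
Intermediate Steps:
1/(29635 + ((7380 - 1*(-3890)) - 25984)/(S + 37138)) = 1/(29635 + ((7380 - 1*(-3890)) - 25984)/(978 + 37138)) = 1/(29635 + ((7380 + 3890) - 25984)/38116) = 1/(29635 + (11270 - 25984)*(1/38116)) = 1/(29635 - 14714*1/38116) = 1/(29635 - 7357/19058) = 1/(564776473/19058) = 19058/564776473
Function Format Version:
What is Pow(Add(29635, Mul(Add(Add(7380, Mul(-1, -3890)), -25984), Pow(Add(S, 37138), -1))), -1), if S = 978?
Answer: Rational(19058, 564776473) ≈ 3.3744e-5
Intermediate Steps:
Pow(Add(29635, Mul(Add(Add(7380, Mul(-1, -3890)), -25984), Pow(Add(S, 37138), -1))), -1) = Pow(Add(29635, Mul(Add(Add(7380, Mul(-1, -3890)), -25984), Pow(Add(978, 37138), -1))), -1) = Pow(Add(29635, Mul(Add(Add(7380, 3890), -25984), Pow(38116, -1))), -1) = Pow(Add(29635, Mul(Add(11270, -25984), Rational(1, 38116))), -1) = Pow(Add(29635, Mul(-14714, Rational(1, 38116))), -1) = Pow(Add(29635, Rational(-7357, 19058)), -1) = Pow(Rational(564776473, 19058), -1) = Rational(19058, 564776473)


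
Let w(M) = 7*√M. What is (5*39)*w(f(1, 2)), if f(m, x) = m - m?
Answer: 0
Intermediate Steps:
f(m, x) = 0
(5*39)*w(f(1, 2)) = (5*39)*(7*√0) = 195*(7*0) = 195*0 = 0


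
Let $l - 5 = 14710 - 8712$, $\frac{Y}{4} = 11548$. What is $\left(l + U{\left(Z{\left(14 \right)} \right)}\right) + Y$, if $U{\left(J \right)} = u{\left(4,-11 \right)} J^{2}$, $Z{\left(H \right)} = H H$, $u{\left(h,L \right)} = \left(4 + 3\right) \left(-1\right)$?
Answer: $-216717$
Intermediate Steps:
$u{\left(h,L \right)} = -7$ ($u{\left(h,L \right)} = 7 \left(-1\right) = -7$)
$Z{\left(H \right)} = H^{2}$
$U{\left(J \right)} = - 7 J^{2}$
$Y = 46192$ ($Y = 4 \cdot 11548 = 46192$)
$l = 6003$ ($l = 5 + \left(14710 - 8712\right) = 5 + 5998 = 6003$)
$\left(l + U{\left(Z{\left(14 \right)} \right)}\right) + Y = \left(6003 - 7 \left(14^{2}\right)^{2}\right) + 46192 = \left(6003 - 7 \cdot 196^{2}\right) + 46192 = \left(6003 - 268912\right) + 46192 = -262909 + 46192 = -216717$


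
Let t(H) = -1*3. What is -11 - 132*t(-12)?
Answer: 385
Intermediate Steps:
t(H) = -3
-11 - 132*t(-12) = -11 - 132*(-3) = -11 + 396 = 385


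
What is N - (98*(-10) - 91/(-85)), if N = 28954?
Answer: 2544299/85 ≈ 29933.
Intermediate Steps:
N - (98*(-10) - 91/(-85)) = 28954 - (98*(-10) - 91/(-85)) = 28954 - (-980 - 91*(-1/85)) = 28954 - (-980 + 91/85) = 28954 - 1*(-83209/85) = 28954 + 83209/85 = 2544299/85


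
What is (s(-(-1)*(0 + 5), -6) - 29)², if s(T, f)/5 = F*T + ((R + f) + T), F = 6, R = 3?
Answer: 17161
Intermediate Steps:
s(T, f) = 15 + 5*f + 35*T (s(T, f) = 5*(6*T + ((3 + f) + T)) = 5*(6*T + (3 + T + f)) = 5*(3 + f + 7*T) = 15 + 5*f + 35*T)
(s(-(-1)*(0 + 5), -6) - 29)² = ((15 + 5*(-6) + 35*(-(-1)*(0 + 5))) - 29)² = ((15 - 30 + 35*(-(-1)*5)) - 29)² = ((15 - 30 + 35*(-1*(-5))) - 29)² = ((15 - 30 + 35*5) - 29)² = ((15 - 30 + 175) - 29)² = (160 - 29)² = 131² = 17161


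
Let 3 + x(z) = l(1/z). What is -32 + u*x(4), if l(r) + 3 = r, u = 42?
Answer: -547/2 ≈ -273.50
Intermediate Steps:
l(r) = -3 + r
x(z) = -6 + 1/z (x(z) = -3 + (-3 + 1/z) = -6 + 1/z)
-32 + u*x(4) = -32 + 42*(-6 + 1/4) = -32 + 42*(-6 + ¼) = -32 + 42*(-23/4) = -32 - 483/2 = -547/2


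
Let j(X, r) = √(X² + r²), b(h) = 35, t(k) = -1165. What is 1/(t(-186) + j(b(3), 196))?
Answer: -1165/1317584 - 7*√809/1317584 ≈ -0.0010353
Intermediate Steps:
1/(t(-186) + j(b(3), 196)) = 1/(-1165 + √(35² + 196²)) = 1/(-1165 + √(1225 + 38416)) = 1/(-1165 + √39641) = 1/(-1165 + 7*√809)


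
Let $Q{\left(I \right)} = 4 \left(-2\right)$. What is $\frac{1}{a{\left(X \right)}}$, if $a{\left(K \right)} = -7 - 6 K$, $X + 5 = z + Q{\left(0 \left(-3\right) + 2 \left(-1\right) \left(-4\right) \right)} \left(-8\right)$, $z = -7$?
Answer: $- \frac{1}{319} \approx -0.0031348$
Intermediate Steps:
$Q{\left(I \right)} = -8$
$X = 52$ ($X = -5 - -57 = -5 + \left(-7 + 64\right) = -5 + 57 = 52$)
$\frac{1}{a{\left(X \right)}} = \frac{1}{-7 - 312} = \frac{1}{-319} = - \frac{1}{319}$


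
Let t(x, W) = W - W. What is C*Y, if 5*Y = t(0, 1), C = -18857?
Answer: 0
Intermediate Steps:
t(x, W) = 0
Y = 0 (Y = (⅕)*0 = 0)
C*Y = -18857*0 = 0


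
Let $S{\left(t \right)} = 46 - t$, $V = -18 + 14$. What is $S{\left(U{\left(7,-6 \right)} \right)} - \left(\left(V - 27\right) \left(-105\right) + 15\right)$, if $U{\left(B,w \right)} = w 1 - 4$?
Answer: $-3214$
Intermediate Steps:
$V = -4$
$U{\left(B,w \right)} = -4 + w$ ($U{\left(B,w \right)} = w - 4 = -4 + w$)
$S{\left(U{\left(7,-6 \right)} \right)} - \left(\left(V - 27\right) \left(-105\right) + 15\right) = \left(46 - \left(-4 - 6\right)\right) - \left(\left(-4 - 27\right) \left(-105\right) + 15\right) = \left(46 - -10\right) - \left(\left(-4 - 27\right) \left(-105\right) + 15\right) = \left(46 + 10\right) - \left(\left(-31\right) \left(-105\right) + 15\right) = 56 - \left(3255 + 15\right) = 56 - 3270 = -3214$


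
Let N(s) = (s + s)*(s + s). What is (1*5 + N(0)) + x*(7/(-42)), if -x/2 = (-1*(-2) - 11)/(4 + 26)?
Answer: 49/10 ≈ 4.9000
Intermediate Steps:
N(s) = 4*s² (N(s) = (2*s)*(2*s) = 4*s²)
x = ⅗ (x = -2*(-1*(-2) - 11)/(4 + 26) = -2*(2 - 11)/30 = -(-18)/30 = -2*(-3/10) = ⅗ ≈ 0.60000)
(1*5 + N(0)) + x*(7/(-42)) = (1*5 + 4*0²) + 3*(7/(-42))/5 = (5 + 4*0) + 3*(7*(-1/42))/5 = (5 + 0) + (⅗)*(-⅙) = 5 - ⅒ = 49/10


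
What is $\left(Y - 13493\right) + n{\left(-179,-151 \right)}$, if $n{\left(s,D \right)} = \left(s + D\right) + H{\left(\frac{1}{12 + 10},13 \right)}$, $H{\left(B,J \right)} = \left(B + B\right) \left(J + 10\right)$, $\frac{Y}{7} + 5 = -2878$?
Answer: $- \frac{374021}{11} \approx -34002.0$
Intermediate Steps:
$Y = -20181$ ($Y = -35 + 7 \left(-2878\right) = -35 - 20146 = -20181$)
$H{\left(B,J \right)} = 2 B \left(10 + J\right)$
$n{\left(s,D \right)} = \frac{23}{11} + D + s$ ($n{\left(s,D \right)} = \left(s + D\right) + \frac{2 \left(10 + 13\right)}{12 + 10} = \left(D + s\right) + 2 \cdot \frac{1}{22} \cdot 23 = \left(D + s\right) + \frac{23}{11} = \frac{23}{11} + D + s$)
$\left(Y - 13493\right) + n{\left(-179,-151 \right)} = \left(-20181 - 13493\right) - \frac{3607}{11} = -33674 - \frac{3607}{11} = - \frac{374021}{11}$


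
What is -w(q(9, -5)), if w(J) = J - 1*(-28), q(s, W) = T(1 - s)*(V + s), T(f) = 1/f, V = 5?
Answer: -105/4 ≈ -26.250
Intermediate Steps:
q(s, W) = (5 + s)/(1 - s)
w(J) = 28 + J (w(J) = J + 28 = 28 + J)
-w(q(9, -5)) = -(28 + (-5 - 1*9)/(-1 + 9)) = -(28 + (-5 - 9)/8) = -(28 + (1/8)*(-14)) = -(28 - 7/4) = -1*105/4 = -105/4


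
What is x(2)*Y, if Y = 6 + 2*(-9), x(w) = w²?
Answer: -48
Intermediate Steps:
Y = -12 (Y = 6 - 18 = -12)
x(2)*Y = 2²*(-12) = 4*(-12) = -48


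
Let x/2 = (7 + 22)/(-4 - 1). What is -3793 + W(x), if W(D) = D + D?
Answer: -19081/5 ≈ -3816.2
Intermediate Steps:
x = -58/5 (x = 2*((7 + 22)/(-4 - 1)) = 2*(29/(-5)) = 2*(29*(-1/5)) = 2*(-29/5) = -58/5 ≈ -11.600)
W(D) = 2*D
-3793 + W(x) = -3793 + 2*(-58/5) = -3793 - 116/5 = -19081/5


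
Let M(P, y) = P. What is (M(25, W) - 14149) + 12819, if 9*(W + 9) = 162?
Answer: -1305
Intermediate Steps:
W = 9 (W = -9 + (⅑)*162 = -9 + 18 = 9)
(M(25, W) - 14149) + 12819 = (25 - 14149) + 12819 = -14124 + 12819 = -1305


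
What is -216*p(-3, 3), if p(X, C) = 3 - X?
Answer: -1296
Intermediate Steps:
-216*p(-3, 3) = -216*(3 - 1*(-3)) = -216*(3 + 3) = -216*6 = -1296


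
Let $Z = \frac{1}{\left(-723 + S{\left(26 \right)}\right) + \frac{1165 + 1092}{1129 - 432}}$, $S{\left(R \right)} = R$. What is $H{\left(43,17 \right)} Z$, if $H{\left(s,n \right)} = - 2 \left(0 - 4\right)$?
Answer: $- \frac{697}{60444} \approx -0.011531$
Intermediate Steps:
$H{\left(s,n \right)} = 8$ ($H{\left(s,n \right)} = \left(-2\right) \left(-4\right) = 8$)
$Z = - \frac{697}{483552}$ ($Z = \frac{1}{\left(-723 + 26\right) + \frac{1165 + 1092}{1129 - 432}} = \frac{1}{-697 + \frac{2257}{697}} = \frac{1}{- \frac{483552}{697}} = - \frac{697}{483552} \approx -0.0014414$)
$H{\left(43,17 \right)} Z = 8 \left(- \frac{697}{483552}\right) = - \frac{697}{60444}$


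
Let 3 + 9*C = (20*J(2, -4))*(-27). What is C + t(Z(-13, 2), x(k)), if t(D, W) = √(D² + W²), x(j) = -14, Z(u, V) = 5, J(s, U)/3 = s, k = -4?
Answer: -1081/3 + √221 ≈ -345.47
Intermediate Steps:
J(s, U) = 3*s
C = -1081/3 (C = -⅓ + ((20*(3*2))*(-27))/9 = -⅓ + ((20*6)*(-27))/9 = -⅓ + (120*(-27))/9 = -⅓ + (⅑)*(-3240) = -⅓ - 360 = -1081/3 ≈ -360.33)
C + t(Z(-13, 2), x(k)) = -1081/3 + √(5² + (-14)²) = -1081/3 + √(25 + 196) = -1081/3 + √221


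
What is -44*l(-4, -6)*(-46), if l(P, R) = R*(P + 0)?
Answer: 48576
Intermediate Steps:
l(P, R) = P*R (l(P, R) = R*P = P*R)
-44*l(-4, -6)*(-46) = -(-176)*(-6)*(-46) = -44*24*(-46) = -1056*(-46) = 48576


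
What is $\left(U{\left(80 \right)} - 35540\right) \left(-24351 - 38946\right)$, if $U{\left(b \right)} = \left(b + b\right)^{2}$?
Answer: $629172180$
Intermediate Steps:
$U{\left(b \right)} = 4 b^{2}$ ($U{\left(b \right)} = \left(2 b\right)^{2} = 4 b^{2}$)
$\left(U{\left(80 \right)} - 35540\right) \left(-24351 - 38946\right) = \left(4 \cdot 80^{2} - 35540\right) \left(-24351 - 38946\right) = \left(4 \cdot 6400 - 35540\right) \left(-63297\right) = \left(25600 - 35540\right) \left(-63297\right) = \left(-9940\right) \left(-63297\right) = 629172180$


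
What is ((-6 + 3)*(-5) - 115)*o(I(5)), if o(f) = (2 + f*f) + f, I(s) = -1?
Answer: -200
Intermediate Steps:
o(f) = 2 + f + f**2 (o(f) = (2 + f**2) + f = 2 + f + f**2)
((-6 + 3)*(-5) - 115)*o(I(5)) = ((-6 + 3)*(-5) - 115)*(2 - 1 + (-1)**2) = (-3*(-5) - 115)*(2 - 1 + 1) = (15 - 115)*2 = -100*2 = -200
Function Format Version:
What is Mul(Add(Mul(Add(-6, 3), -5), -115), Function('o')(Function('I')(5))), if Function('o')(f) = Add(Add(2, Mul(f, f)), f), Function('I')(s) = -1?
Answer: -200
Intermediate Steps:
Function('o')(f) = Add(2, f, Pow(f, 2)) (Function('o')(f) = Add(Add(2, Pow(f, 2)), f) = Add(2, f, Pow(f, 2)))
Mul(Add(Mul(Add(-6, 3), -5), -115), Function('o')(Function('I')(5))) = Mul(Add(Mul(Add(-6, 3), -5), -115), Add(2, -1, Pow(-1, 2))) = Mul(Add(Mul(-3, -5), -115), Add(2, -1, 1)) = Mul(Add(15, -115), 2) = Mul(-100, 2) = -200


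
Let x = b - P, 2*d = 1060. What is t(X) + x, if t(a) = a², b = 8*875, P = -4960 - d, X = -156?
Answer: 36826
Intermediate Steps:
d = 530 (d = (½)*1060 = 530)
P = -5490 (P = -4960 - 1*530 = -4960 - 530 = -5490)
b = 7000
x = 12490 (x = 7000 - 1*(-5490) = 7000 + 5490 = 12490)
t(X) + x = (-156)² + 12490 = 24336 + 12490 = 36826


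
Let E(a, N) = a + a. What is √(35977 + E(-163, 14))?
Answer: √35651 ≈ 188.81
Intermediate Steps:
E(a, N) = 2*a
√(35977 + E(-163, 14)) = √(35977 + 2*(-163)) = √(35977 - 326) = √35651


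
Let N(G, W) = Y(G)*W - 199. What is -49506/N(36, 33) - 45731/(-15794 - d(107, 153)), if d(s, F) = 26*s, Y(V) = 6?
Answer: 919669187/18576 ≈ 49508.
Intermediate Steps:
N(G, W) = -199 + 6*W (N(G, W) = 6*W - 199 = -199 + 6*W)
-49506/N(36, 33) - 45731/(-15794 - d(107, 153)) = -49506/(-199 + 6*33) - 45731/(-15794 - 26*107) = -49506/(-199 + 198) - 45731/(-15794 - 1*2782) = -49506/(-1) - 45731/(-15794 - 2782) = -49506*(-1) - 45731/(-18576) = 49506 - 45731*(-1/18576) = 49506 + 45731/18576 = 919669187/18576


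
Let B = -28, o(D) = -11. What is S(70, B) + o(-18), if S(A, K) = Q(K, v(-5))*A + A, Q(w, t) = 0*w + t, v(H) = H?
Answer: -291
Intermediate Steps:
Q(w, t) = t (Q(w, t) = 0 + t = t)
S(A, K) = -4*A (S(A, K) = -5*A + A = -4*A)
S(70, B) + o(-18) = -4*70 - 11 = -280 - 11 = -291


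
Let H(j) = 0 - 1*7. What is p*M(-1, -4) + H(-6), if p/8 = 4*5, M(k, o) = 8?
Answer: 1273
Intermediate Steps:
H(j) = -7 (H(j) = 0 - 7 = -7)
p = 160 (p = 8*(4*5) = 8*20 = 160)
p*M(-1, -4) + H(-6) = 160*8 - 7 = 1280 - 7 = 1273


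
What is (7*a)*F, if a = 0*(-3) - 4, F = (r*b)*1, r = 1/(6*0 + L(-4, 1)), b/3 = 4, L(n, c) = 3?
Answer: -112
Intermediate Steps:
b = 12 (b = 3*4 = 12)
r = ⅓ (r = 1/(6*0 + 3) = 1/(0 + 3) = 1/3 = ⅓ ≈ 0.33333)
F = 4 (F = ((⅓)*12)*1 = 4*1 = 4)
a = -4 (a = 0 - 4 = -4)
(7*a)*F = (7*(-4))*4 = -28*4 = -112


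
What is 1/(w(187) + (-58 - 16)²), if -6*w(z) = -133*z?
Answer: 6/57727 ≈ 0.00010394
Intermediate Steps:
w(z) = 133*z/6 (w(z) = -(-133)*z/6 = 133*z/6)
1/(w(187) + (-58 - 16)²) = 1/((133/6)*187 + (-58 - 16)²) = 1/(24871/6 + (-74)²) = 1/(24871/6 + 5476) = 1/(57727/6) = 6/57727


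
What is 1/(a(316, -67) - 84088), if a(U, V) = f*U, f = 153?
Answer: -1/35740 ≈ -2.7980e-5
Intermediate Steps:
a(U, V) = 153*U
1/(a(316, -67) - 84088) = 1/(153*316 - 84088) = 1/(48348 - 84088) = 1/(-35740) = -1/35740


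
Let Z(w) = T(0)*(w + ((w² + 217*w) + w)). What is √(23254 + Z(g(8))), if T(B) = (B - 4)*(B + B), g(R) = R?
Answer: √23254 ≈ 152.49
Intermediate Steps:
T(B) = 2*B*(-4 + B) (T(B) = (-4 + B)*(2*B) = 2*B*(-4 + B))
Z(w) = 0 (Z(w) = (2*0*(-4 + 0))*(w + ((w² + 217*w) + w)) = (2*0*(-4))*(w + (w² + 218*w)) = 0*(w² + 219*w) = 0)
√(23254 + Z(g(8))) = √(23254 + 0) = √23254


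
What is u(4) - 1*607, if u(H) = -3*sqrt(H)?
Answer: -613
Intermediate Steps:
u(4) - 1*607 = -3*sqrt(4) - 1*607 = -3*2 - 607 = -6 - 607 = -613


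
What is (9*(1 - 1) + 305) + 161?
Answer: 466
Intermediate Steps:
(9*(1 - 1) + 305) + 161 = (9*0 + 305) + 161 = (0 + 305) + 161 = 305 + 161 = 466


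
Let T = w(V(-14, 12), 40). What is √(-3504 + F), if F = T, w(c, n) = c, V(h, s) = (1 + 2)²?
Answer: I*√3495 ≈ 59.119*I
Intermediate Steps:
V(h, s) = 9 (V(h, s) = 3² = 9)
T = 9
F = 9
√(-3504 + F) = √(-3504 + 9) = √(-3495) = I*√3495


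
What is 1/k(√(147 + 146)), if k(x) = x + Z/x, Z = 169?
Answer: √293/462 ≈ 0.037050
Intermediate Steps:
k(x) = x + 169/x
1/k(√(147 + 146)) = 1/(√(147 + 146) + 169/(√(147 + 146))) = 1/(√293 + 169/(√293)) = 1/(√293 + 169*(√293/293)) = 1/(√293 + 169*√293/293) = 1/(462*√293/293) = √293/462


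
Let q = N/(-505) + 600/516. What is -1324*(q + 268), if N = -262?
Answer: -7753524064/21715 ≈ -3.5706e+5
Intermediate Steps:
q = 36516/21715 (q = -262/(-505) + 600/516 = -262*(-1/505) + 600*(1/516) = 262/505 + 50/43 = 36516/21715 ≈ 1.6816)
-1324*(q + 268) = -1324*(36516/21715 + 268) = -1324*5856136/21715 = -7753524064/21715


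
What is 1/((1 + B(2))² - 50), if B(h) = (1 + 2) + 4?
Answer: 1/14 ≈ 0.071429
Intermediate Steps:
B(h) = 7 (B(h) = 3 + 4 = 7)
1/((1 + B(2))² - 50) = 1/((1 + 7)² - 50) = 1/(8² - 50) = 1/(64 - 50) = 1/14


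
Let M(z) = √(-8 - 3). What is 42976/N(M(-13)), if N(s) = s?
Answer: -42976*I*√11/11 ≈ -12958.0*I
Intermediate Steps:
M(z) = I*√11 (M(z) = √(-11) = I*√11)
42976/N(M(-13)) = 42976/((I*√11)) = 42976*(-I*√11/11) = -42976*I*√11/11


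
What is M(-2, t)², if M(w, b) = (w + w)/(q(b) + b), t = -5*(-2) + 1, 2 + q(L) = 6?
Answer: 16/225 ≈ 0.071111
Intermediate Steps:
q(L) = 4 (q(L) = -2 + 6 = 4)
t = 11 (t = 10 + 1 = 11)
M(w, b) = 2*w/(4 + b) (M(w, b) = (w + w)/(4 + b) = (2*w)/(4 + b) = 2*w/(4 + b))
M(-2, t)² = (2*(-2)/(4 + 11))² = (2*(-2)/15)² = (2*(-2)*(1/15))² = (-4/15)² = 16/225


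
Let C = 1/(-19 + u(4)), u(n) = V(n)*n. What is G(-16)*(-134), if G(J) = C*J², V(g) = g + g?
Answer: -34304/13 ≈ -2638.8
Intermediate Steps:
V(g) = 2*g
u(n) = 2*n² (u(n) = (2*n)*n = 2*n²)
C = 1/13 (C = 1/(-19 + 2*4²) = 1/(-19 + 2*16) = 1/(-19 + 32) = 1/13 ≈ 0.076923)
G(J) = J²/13
G(-16)*(-134) = ((1/13)*(-16)²)*(-134) = ((1/13)*256)*(-134) = (256/13)*(-134) = -34304/13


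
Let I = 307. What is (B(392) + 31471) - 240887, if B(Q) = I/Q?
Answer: -82090765/392 ≈ -2.0942e+5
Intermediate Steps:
B(Q) = 307/Q
(B(392) + 31471) - 240887 = (307/392 + 31471) - 240887 = 12336939/392 - 240887 = -82090765/392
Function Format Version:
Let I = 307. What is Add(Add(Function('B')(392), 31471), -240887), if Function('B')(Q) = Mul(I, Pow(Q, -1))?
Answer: Rational(-82090765, 392) ≈ -2.0942e+5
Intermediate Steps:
Function('B')(Q) = Mul(307, Pow(Q, -1))
Add(Add(Function('B')(392), 31471), -240887) = Add(Add(Mul(307, Pow(392, -1)), 31471), -240887) = Add(Add(Mul(307, Rational(1, 392)), 31471), -240887) = Add(Add(Rational(307, 392), 31471), -240887) = Add(Rational(12336939, 392), -240887) = Rational(-82090765, 392)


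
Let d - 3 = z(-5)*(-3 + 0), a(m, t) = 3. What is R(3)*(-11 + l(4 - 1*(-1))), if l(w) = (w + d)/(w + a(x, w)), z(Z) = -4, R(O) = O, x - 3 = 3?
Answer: -51/2 ≈ -25.500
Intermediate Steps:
x = 6 (x = 3 + 3 = 6)
d = 15 (d = 3 - 4*(-3 + 0) = 3 - 4*(-3) = 3 + 12 = 15)
l(w) = (15 + w)/(3 + w) (l(w) = (w + 15)/(w + 3) = (15 + w)/(3 + w))
R(3)*(-11 + l(4 - 1*(-1))) = 3*(-11 + (15 + (4 - 1*(-1)))/(3 + (4 - 1*(-1)))) = 3*(-11 + (15 + (4 + 1))/(3 + (4 + 1))) = 3*(-11 + (15 + 5)/(3 + 5)) = 3*(-11 + 20/8) = 3*(-11 + (1/8)*20) = 3*(-11 + 5/2) = 3*(-17/2) = -51/2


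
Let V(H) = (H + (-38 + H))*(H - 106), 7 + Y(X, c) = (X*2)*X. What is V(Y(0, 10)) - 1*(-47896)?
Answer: 53772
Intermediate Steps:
Y(X, c) = -7 + 2*X² (Y(X, c) = -7 + (X*2)*X = -7 + (2*X)*X = -7 + 2*X²)
V(H) = (-106 + H)*(-38 + 2*H) (V(H) = (-38 + 2*H)*(-106 + H) = (-106 + H)*(-38 + 2*H))
V(Y(0, 10)) - 1*(-47896) = (4028 - 250*(-7 + 2*0²) + 2*(-7 + 2*0²)²) - 1*(-47896) = (4028 - 250*(-7 + 2*0) + 2*(-7 + 2*0)²) + 47896 = (4028 - 250*(-7 + 0) + 2*(-7 + 0)²) + 47896 = (4028 - 250*(-7) + 2*(-7)²) + 47896 = (4028 + 1750 + 2*49) + 47896 = (4028 + 1750 + 98) + 47896 = 5876 + 47896 = 53772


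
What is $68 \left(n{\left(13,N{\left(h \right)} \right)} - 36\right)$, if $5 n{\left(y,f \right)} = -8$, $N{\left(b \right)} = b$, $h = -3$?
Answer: $- \frac{12784}{5} \approx -2556.8$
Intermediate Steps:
$n{\left(y,f \right)} = - \frac{8}{5}$ ($n{\left(y,f \right)} = \frac{1}{5} \left(-8\right) = - \frac{8}{5}$)
$68 \left(n{\left(13,N{\left(h \right)} \right)} - 36\right) = 68 \left(- \frac{8}{5} - 36\right) = 68 \left(- \frac{188}{5}\right) = - \frac{12784}{5}$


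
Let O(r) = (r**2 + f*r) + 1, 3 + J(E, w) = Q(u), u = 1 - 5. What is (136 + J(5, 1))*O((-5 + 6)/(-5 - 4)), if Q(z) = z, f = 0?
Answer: 3526/27 ≈ 130.59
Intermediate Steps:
u = -4
J(E, w) = -7 (J(E, w) = -3 - 4 = -7)
O(r) = 1 + r**2 (O(r) = (r**2 + 0*r) + 1 = (r**2 + 0) + 1 = r**2 + 1 = 1 + r**2)
(136 + J(5, 1))*O((-5 + 6)/(-5 - 4)) = (136 - 7)*(1 + ((-5 + 6)/(-5 - 4))**2) = 129*(1 + (1/(-9))**2) = 129*(1 + (1*(-1/9))**2) = 129*(1 + (-1/9)**2) = 129*(1 + 1/81) = 129*(82/81) = 3526/27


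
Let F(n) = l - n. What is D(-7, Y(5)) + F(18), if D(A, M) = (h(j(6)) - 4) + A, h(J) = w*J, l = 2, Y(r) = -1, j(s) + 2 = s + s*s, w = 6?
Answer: 213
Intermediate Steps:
j(s) = -2 + s + s² (j(s) = -2 + (s + s*s) = -2 + (s + s²) = -2 + s + s²)
h(J) = 6*J
D(A, M) = 236 + A (D(A, M) = (6*(-2 + 6 + 6²) - 4) + A = (6*(-2 + 6 + 36) - 4) + A = (6*40 - 4) + A = (240 - 4) + A = 236 + A)
F(n) = 2 - n
D(-7, Y(5)) + F(18) = (236 - 7) + (2 - 1*18) = 229 + (2 - 18) = 229 - 16 = 213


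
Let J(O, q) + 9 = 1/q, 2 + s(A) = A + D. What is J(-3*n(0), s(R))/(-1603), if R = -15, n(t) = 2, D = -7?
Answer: 31/5496 ≈ 0.0056405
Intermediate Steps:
s(A) = -9 + A (s(A) = -2 + (A - 7) = -2 + (-7 + A) = -9 + A)
J(O, q) = -9 + 1/q
J(-3*n(0), s(R))/(-1603) = (-9 + 1/(-9 - 15))/(-1603) = (-9 + 1/(-24))*(-1/1603) = (-9 - 1/24)*(-1/1603) = -217/24*(-1/1603) = 31/5496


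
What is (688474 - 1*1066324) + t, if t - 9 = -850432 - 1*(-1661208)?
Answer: 432935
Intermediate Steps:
t = 810785 (t = 9 + (-850432 - 1*(-1661208)) = 9 + (-850432 + 1661208) = 9 + 810776 = 810785)
(688474 - 1*1066324) + t = (688474 - 1*1066324) + 810785 = (688474 - 1066324) + 810785 = -377850 + 810785 = 432935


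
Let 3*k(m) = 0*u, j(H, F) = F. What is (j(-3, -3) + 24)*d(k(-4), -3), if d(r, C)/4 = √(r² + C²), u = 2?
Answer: 252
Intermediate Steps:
k(m) = 0 (k(m) = (0*2)/3 = (⅓)*0 = 0)
d(r, C) = 4*√(C² + r²) (d(r, C) = 4*√(r² + C²) = 4*√(C² + r²))
(j(-3, -3) + 24)*d(k(-4), -3) = (-3 + 24)*(4*√((-3)² + 0²)) = 21*(4*√(9 + 0)) = 21*(4*√9) = 21*(4*3) = 21*12 = 252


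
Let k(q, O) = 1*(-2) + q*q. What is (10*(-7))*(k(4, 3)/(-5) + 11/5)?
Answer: 42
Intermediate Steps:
k(q, O) = -2 + q²
(10*(-7))*(k(4, 3)/(-5) + 11/5) = (10*(-7))*((-2 + 4²)/(-5) + 11/5) = -70*((-2 + 16)*(-⅕) + 11*(⅕)) = -70*(14*(-⅕) + 11/5) = -70*(-14/5 + 11/5) = -70*(-⅗) = 42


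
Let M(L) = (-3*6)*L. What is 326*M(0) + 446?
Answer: 446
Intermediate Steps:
M(L) = -18*L
326*M(0) + 446 = 326*(-18*0) + 446 = 326*0 + 446 = 0 + 446 = 446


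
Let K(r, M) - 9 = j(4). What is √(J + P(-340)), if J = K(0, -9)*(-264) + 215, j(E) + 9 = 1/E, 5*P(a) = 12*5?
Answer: √161 ≈ 12.689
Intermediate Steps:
P(a) = 12 (P(a) = (12*5)/5 = (⅕)*60 = 12)
j(E) = -9 + 1/E
K(r, M) = ¼ (K(r, M) = 9 + (-9 + 1/4) = 9 + (-9 + ¼) = 9 - 35/4 = ¼)
J = 149 (J = (¼)*(-264) + 215 = -66 + 215 = 149)
√(J + P(-340)) = √(149 + 12) = √161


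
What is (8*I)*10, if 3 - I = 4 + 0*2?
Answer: -80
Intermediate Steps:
I = -1 (I = 3 - (4 + 0*2) = 3 - (4 + 0) = 3 - 1*4 = 3 - 4 = -1)
(8*I)*10 = (8*(-1))*10 = -8*10 = -80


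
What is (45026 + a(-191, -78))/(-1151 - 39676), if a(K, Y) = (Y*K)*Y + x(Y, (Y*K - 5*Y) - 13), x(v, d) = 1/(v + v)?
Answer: 174254809/6369012 ≈ 27.360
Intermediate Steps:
x(v, d) = 1/(2*v)
a(K, Y) = 1/(2*Y) + K*Y² (a(K, Y) = (Y*K)*Y + 1/(2*Y) = (K*Y)*Y + 1/(2*Y) = K*Y² + 1/(2*Y) = 1/(2*Y) + K*Y²)
(45026 + a(-191, -78))/(-1151 - 39676) = (45026 + (½ - 191*(-78)³)/(-78))/(-1151 - 39676) = (45026 - (½ - 191*(-474552))/78)/(-40827) = (45026 - (½ + 90639432)/78)*(-1/40827) = (45026 - 1/78*181278865/2)*(-1/40827) = (45026 - 181278865/156)*(-1/40827) = -174254809/156*(-1/40827) = 174254809/6369012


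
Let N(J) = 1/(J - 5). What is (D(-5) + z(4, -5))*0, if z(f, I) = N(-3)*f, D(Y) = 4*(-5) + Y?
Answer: 0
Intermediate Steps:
N(J) = 1/(-5 + J)
D(Y) = -20 + Y
z(f, I) = -f/8 (z(f, I) = f/(-5 - 3) = f/(-8) = -f/8)
(D(-5) + z(4, -5))*0 = ((-20 - 5) - ⅛*4)*0 = (-25 - ½)*0 = -51/2*0 = 0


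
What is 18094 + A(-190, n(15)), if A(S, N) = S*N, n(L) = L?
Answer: 15244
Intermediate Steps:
A(S, N) = N*S
18094 + A(-190, n(15)) = 18094 + 15*(-190) = 18094 - 2850 = 15244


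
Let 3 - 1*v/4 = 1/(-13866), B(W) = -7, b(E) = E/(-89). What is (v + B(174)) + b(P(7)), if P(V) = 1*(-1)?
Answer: 3092296/617037 ≈ 5.0115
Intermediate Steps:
P(V) = -1
b(E) = -E/89 (b(E) = E*(-1/89) = -E/89)
v = 83198/6933 (v = 12 - 4/(-13866) = 12 - 4*(-1/13866) = 12 + 2/6933 = 83198/6933 ≈ 12.000)
(v + B(174)) + b(P(7)) = (83198/6933 - 7) - 1/89*(-1) = 34667/6933 + 1/89 = 3092296/617037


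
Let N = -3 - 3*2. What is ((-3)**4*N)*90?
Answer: -65610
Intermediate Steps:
N = -9 (N = -3 - 6 = -9)
((-3)**4*N)*90 = ((-3)**4*(-9))*90 = (81*(-9))*90 = -729*90 = -65610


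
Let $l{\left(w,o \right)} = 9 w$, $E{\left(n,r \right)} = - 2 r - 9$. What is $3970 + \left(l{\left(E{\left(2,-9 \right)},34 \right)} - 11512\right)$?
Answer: $-7461$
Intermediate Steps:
$E{\left(n,r \right)} = -9 - 2 r$
$3970 + \left(l{\left(E{\left(2,-9 \right)},34 \right)} - 11512\right) = 3970 + \left(9 \left(-9 - -18\right) - 11512\right) = 3970 - \left(11512 - 9 \left(-9 + 18\right)\right) = 3970 + \left(9 \cdot 9 - 11512\right) = 3970 + \left(81 - 11512\right) = 3970 - 11431 = -7461$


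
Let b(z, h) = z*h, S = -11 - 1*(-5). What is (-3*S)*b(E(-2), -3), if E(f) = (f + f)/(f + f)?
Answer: -54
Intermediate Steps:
E(f) = 1 (E(f) = (2*f)/((2*f)) = (2*f)*(1/(2*f)) = 1)
S = -6 (S = -11 + 5 = -6)
b(z, h) = h*z
(-3*S)*b(E(-2), -3) = (-3*(-6))*(-3*1) = 18*(-3) = -54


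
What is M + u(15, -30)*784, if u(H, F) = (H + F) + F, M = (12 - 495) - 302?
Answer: -36065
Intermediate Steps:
M = -785 (M = -483 - 302 = -785)
u(H, F) = H + 2*F (u(H, F) = (F + H) + F = H + 2*F)
M + u(15, -30)*784 = -785 + (15 + 2*(-30))*784 = -785 + (15 - 60)*784 = -785 - 45*784 = -785 - 35280 = -36065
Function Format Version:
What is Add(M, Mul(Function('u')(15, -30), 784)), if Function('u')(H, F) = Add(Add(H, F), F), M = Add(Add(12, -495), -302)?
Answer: -36065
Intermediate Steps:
M = -785 (M = Add(-483, -302) = -785)
Function('u')(H, F) = Add(H, Mul(2, F)) (Function('u')(H, F) = Add(Add(F, H), F) = Add(H, Mul(2, F)))
Add(M, Mul(Function('u')(15, -30), 784)) = Add(-785, Mul(Add(15, Mul(2, -30)), 784)) = Add(-785, Mul(Add(15, -60), 784)) = Add(-785, Mul(-45, 784)) = Add(-785, -35280) = -36065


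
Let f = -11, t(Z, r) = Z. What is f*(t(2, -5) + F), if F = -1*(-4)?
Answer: -66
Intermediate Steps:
F = 4
f*(t(2, -5) + F) = -11*(2 + 4) = -11*6 = -66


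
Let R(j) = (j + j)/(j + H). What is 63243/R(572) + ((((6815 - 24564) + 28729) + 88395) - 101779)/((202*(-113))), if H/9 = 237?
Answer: 1952449706183/13056472 ≈ 1.4954e+5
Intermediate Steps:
H = 2133 (H = 9*237 = 2133)
R(j) = 2*j/(2133 + j) (R(j) = (j + j)/(j + 2133) = (2*j)/(2133 + j) = 2*j/(2133 + j))
63243/R(572) + ((((6815 - 24564) + 28729) + 88395) - 101779)/((202*(-113))) = 63243/((2*572/(2133 + 572))) + ((((6815 - 24564) + 28729) + 88395) - 101779)/((202*(-113))) = 63243/((2*572/2705)) + (((-17749 + 28729) + 88395) - 101779)/(-22826) = 63243/((2*572*(1/2705))) + ((10980 + 88395) - 101779)*(-1/22826) = 63243/(1144/2705) + (99375 - 101779)*(-1/22826) = 63243*(2705/1144) - 2404*(-1/22826) = 171072315/1144 + 1202/11413 = 1952449706183/13056472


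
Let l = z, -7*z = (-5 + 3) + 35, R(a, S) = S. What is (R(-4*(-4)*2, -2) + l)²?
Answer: 2209/49 ≈ 45.082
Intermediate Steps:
z = -33/7 (z = -((-5 + 3) + 35)/7 = -(-2 + 35)/7 = -⅐*33 = -33/7 ≈ -4.7143)
l = -33/7 ≈ -4.7143
(R(-4*(-4)*2, -2) + l)² = (-2 - 33/7)² = (-47/7)² = 2209/49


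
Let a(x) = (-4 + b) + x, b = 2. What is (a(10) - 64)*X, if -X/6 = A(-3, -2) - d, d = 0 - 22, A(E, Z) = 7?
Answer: 9744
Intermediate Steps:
d = -22
a(x) = -2 + x (a(x) = (-4 + 2) + x = -2 + x)
X = -174 (X = -6*(7 - 1*(-22)) = -6*(7 + 22) = -6*29 = -174)
(a(10) - 64)*X = ((-2 + 10) - 64)*(-174) = (8 - 64)*(-174) = -56*(-174) = 9744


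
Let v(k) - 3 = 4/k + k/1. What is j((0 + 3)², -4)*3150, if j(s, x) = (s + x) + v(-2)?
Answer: 12600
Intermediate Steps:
v(k) = 3 + k + 4/k (v(k) = 3 + (4/k + k/1) = 3 + (4/k + k*1) = 3 + (4/k + k) = 3 + (k + 4/k) = 3 + k + 4/k)
j(s, x) = -1 + s + x (j(s, x) = (s + x) + (3 - 2 + 4/(-2)) = (s + x) + (3 - 2 + 4*(-½)) = (s + x) + (3 - 2 - 2) = (s + x) - 1 = -1 + s + x)
j((0 + 3)², -4)*3150 = (-1 + (0 + 3)² - 4)*3150 = (-1 + 3² - 4)*3150 = (-1 + 9 - 4)*3150 = 4*3150 = 12600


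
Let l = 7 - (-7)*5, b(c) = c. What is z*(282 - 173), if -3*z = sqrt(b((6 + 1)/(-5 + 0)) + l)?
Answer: -109*sqrt(1015)/15 ≈ -231.51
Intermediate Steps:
l = 42 (l = 7 - 1*(-35) = 7 + 35 = 42)
z = -sqrt(1015)/15 (z = -sqrt((6 + 1)/(-5 + 0) + 42)/3 = -sqrt(7/(-5) + 42)/3 = -sqrt(7*(-1/5) + 42)/3 = -sqrt(-7/5 + 42)/3 = -sqrt(1015)/15 ≈ -2.1239)
z*(282 - 173) = (-sqrt(1015)/15)*(282 - 173) = -sqrt(1015)/15*109 = -109*sqrt(1015)/15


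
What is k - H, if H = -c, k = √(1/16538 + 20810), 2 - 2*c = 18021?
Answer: -18019/2 + √5691648306178/16538 ≈ -8865.3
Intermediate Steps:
c = -18019/2 (c = 1 - ½*18021 = 1 - 18021/2 = -18019/2 ≈ -9009.5)
k = √5691648306178/16538 (k = √(1/16538 + 20810) = √(344155781/16538) = √5691648306178/16538 ≈ 144.26)
H = 18019/2 (H = -1*(-18019/2) = 18019/2 ≈ 9009.5)
k - H = √5691648306178/16538 - 1*18019/2 = √5691648306178/16538 - 18019/2 = -18019/2 + √5691648306178/16538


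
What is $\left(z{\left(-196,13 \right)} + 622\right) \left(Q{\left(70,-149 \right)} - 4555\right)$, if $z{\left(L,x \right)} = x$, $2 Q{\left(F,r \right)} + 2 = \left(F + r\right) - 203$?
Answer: $-2982595$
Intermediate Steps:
$Q{\left(F,r \right)} = - \frac{205}{2} + \frac{F}{2} + \frac{r}{2}$ ($Q{\left(F,r \right)} = -1 + \frac{\left(F + r\right) - 203}{2} = -1 + \frac{-203 + F + r}{2} = -1 + \left(- \frac{203}{2} + \frac{F}{2} + \frac{r}{2}\right) = - \frac{205}{2} + \frac{F}{2} + \frac{r}{2}$)
$\left(z{\left(-196,13 \right)} + 622\right) \left(Q{\left(70,-149 \right)} - 4555\right) = \left(13 + 622\right) \left(\left(- \frac{205}{2} + \frac{1}{2} \cdot 70 + \frac{1}{2} \left(-149\right)\right) - 4555\right) = 635 \left(\left(- \frac{205}{2} + 35 - \frac{149}{2}\right) - 4555\right) = 635 \left(-142 - 4555\right) = 635 \left(-4697\right) = -2982595$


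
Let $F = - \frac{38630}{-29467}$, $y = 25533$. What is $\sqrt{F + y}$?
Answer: $\frac{\sqrt{22171546614647}}{29467} \approx 159.79$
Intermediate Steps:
$F = \frac{38630}{29467}$ ($F = \left(-38630\right) \left(- \frac{1}{29467}\right) = \frac{38630}{29467} \approx 1.311$)
$\sqrt{F + y} = \sqrt{\frac{38630}{29467} + 25533} = \sqrt{\frac{752419541}{29467}} = \frac{\sqrt{22171546614647}}{29467}$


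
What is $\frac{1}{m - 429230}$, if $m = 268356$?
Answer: $- \frac{1}{160874} \approx -6.216 \cdot 10^{-6}$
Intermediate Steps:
$\frac{1}{m - 429230} = \frac{1}{268356 - 429230} = \frac{1}{-160874} = - \frac{1}{160874}$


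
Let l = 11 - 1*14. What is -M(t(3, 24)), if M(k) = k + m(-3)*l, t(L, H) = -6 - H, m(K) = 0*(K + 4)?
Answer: 30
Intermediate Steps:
l = -3 (l = 11 - 14 = -3)
m(K) = 0 (m(K) = 0*(4 + K) = 0)
M(k) = k (M(k) = k + 0*(-3) = k + 0 = k)
-M(t(3, 24)) = -(-6 - 1*24) = -(-6 - 24) = -1*(-30) = 30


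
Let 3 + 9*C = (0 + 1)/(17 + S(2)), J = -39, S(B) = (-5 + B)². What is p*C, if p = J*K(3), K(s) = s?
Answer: 77/2 ≈ 38.500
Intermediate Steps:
p = -117 (p = -39*3 = -117)
C = -77/234 (C = -⅓ + ((0 + 1)/(17 + (-5 + 2)²))/9 = -⅓ + (1/(17 + (-3)²))/9 = -⅓ + (1/(17 + 9))/9 = -⅓ + (1/26)/9 = -⅓ + (1*(1/26))/9 = -⅓ + (⅑)*(1/26) = -⅓ + 1/234 = -77/234 ≈ -0.32906)
p*C = -117*(-77/234) = 77/2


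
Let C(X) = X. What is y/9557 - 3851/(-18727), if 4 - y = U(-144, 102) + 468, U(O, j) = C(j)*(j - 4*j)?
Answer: 612621803/178973939 ≈ 3.4230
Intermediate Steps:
U(O, j) = -3*j² (U(O, j) = j*(j - 4*j) = j*(-3*j) = -3*j²)
y = 30748 (y = 4 - (-3*102² + 468) = 4 - (-3*10404 + 468) = 4 - (-31212 + 468) = 4 - 1*(-30744) = 4 + 30744 = 30748)
y/9557 - 3851/(-18727) = 30748/9557 - 3851/(-18727) = 30748*(1/9557) - 3851*(-1/18727) = 30748/9557 + 3851/18727 = 612621803/178973939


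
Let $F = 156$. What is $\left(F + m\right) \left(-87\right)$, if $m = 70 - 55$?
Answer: $-14877$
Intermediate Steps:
$m = 15$
$\left(F + m\right) \left(-87\right) = \left(156 + 15\right) \left(-87\right) = 171 \left(-87\right) = -14877$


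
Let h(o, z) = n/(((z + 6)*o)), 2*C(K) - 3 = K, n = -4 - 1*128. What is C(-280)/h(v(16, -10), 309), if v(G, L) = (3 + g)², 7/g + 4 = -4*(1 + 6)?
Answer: 230382285/90112 ≈ 2556.6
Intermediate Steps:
g = -7/32 (g = 7/(-4 - 4*(1 + 6)) = 7/(-4 - 4*7) = 7/(-4 - 28) = 7/(-32) = 7*(-1/32) = -7/32 ≈ -0.21875)
n = -132 (n = -4 - 128 = -132)
v(G, L) = 7921/1024 (v(G, L) = (3 - 7/32)² = (89/32)² = 7921/1024)
C(K) = 3/2 + K/2
h(o, z) = -132/(o*(6 + z)) (h(o, z) = -132*1/(o*(z + 6)) = -132*1/(o*(6 + z)) = -132/(o*(6 + z)))
C(-280)/h(v(16, -10), 309) = (3/2 + (½)*(-280))/((-132/(7921/1024*(6 + 309)))) = (3/2 - 140)/((-132*1024/7921/315)) = -277/(2*((-132*1024/7921*1/315))) = -277/(2*(-45056/831705)) = -277/2*(-831705/45056) = 230382285/90112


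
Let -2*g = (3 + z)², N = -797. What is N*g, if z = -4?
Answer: 797/2 ≈ 398.50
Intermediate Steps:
g = -½ (g = -(3 - 4)²/2 = -½*(-1)² = -½*1 = -½ ≈ -0.50000)
N*g = -797*(-½) = 797/2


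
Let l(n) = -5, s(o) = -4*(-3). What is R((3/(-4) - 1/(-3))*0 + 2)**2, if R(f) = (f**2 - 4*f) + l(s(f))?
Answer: 81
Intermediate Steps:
s(o) = 12
R(f) = -5 + f**2 - 4*f (R(f) = (f**2 - 4*f) - 5 = -5 + f**2 - 4*f)
R((3/(-4) - 1/(-3))*0 + 2)**2 = (-5 + ((3/(-4) - 1/(-3))*0 + 2)**2 - 4*((3/(-4) - 1/(-3))*0 + 2))**2 = (-5 + ((3*(-1/4) - 1*(-1/3))*0 + 2)**2 - 4*((3*(-1/4) - 1*(-1/3))*0 + 2))**2 = (-5 + ((-3/4 + 1/3)*0 + 2)**2 - 4*((-3/4 + 1/3)*0 + 2))**2 = (-5 + (-5/12*0 + 2)**2 - 4*(-5/12*0 + 2))**2 = (-5 + (0 + 2)**2 - 4*(0 + 2))**2 = (-5 + 2**2 - 4*2)**2 = (-5 + 4 - 8)**2 = (-9)**2 = 81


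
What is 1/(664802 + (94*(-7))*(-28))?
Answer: 1/683226 ≈ 1.4636e-6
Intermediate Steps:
1/(664802 + (94*(-7))*(-28)) = 1/(664802 - 658*(-28)) = 1/(664802 + 18424) = 1/683226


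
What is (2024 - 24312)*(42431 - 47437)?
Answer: 111573728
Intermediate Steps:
(2024 - 24312)*(42431 - 47437) = -22288*(-5006) = 111573728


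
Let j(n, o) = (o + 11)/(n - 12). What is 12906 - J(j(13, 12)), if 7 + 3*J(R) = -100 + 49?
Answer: 38776/3 ≈ 12925.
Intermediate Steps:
j(n, o) = (11 + o)/(-12 + n)
J(R) = -58/3 (J(R) = -7/3 + (-100 + 49)/3 = -7/3 + (⅓)*(-51) = -7/3 - 17 = -58/3)
12906 - J(j(13, 12)) = 12906 - 1*(-58/3) = 12906 + 58/3 = 38776/3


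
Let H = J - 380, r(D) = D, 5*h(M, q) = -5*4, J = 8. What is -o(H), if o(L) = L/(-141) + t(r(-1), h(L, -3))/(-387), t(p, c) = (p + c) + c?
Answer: -5379/2021 ≈ -2.6616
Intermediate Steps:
h(M, q) = -4 (h(M, q) = (-5*4)/5 = (⅕)*(-20) = -4)
t(p, c) = p + 2*c (t(p, c) = (c + p) + c = p + 2*c)
H = -372 (H = 8 - 380 = -372)
o(L) = 1/43 - L/141 (o(L) = L/(-141) + (-1 + 2*(-4))/(-387) = L*(-1/141) + (-1 - 8)*(-1/387) = -L/141 - 9*(-1/387) = -L/141 + 1/43 = 1/43 - L/141)
-o(H) = -(1/43 - 1/141*(-372)) = -(1/43 + 124/47) = -1*5379/2021 = -5379/2021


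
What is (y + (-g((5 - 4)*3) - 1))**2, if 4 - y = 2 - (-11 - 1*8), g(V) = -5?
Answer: 169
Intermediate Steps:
y = -17 (y = 4 - (2 - (-11 - 1*8)) = 4 - (2 - (-11 - 8)) = 4 - (2 - 1*(-19)) = 4 - (2 + 19) = 4 - 1*21 = 4 - 21 = -17)
(y + (-g((5 - 4)*3) - 1))**2 = (-17 + (-1*(-5) - 1))**2 = (-17 + (5 - 1))**2 = (-17 + 4)**2 = (-13)**2 = 169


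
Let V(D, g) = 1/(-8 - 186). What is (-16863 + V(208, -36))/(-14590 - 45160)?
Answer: 3271423/11591500 ≈ 0.28223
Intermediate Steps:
V(D, g) = -1/194 (V(D, g) = 1/(-194) = -1/194)
(-16863 + V(208, -36))/(-14590 - 45160) = (-16863 - 1/194)/(-14590 - 45160) = -3271423/194/(-59750) = -3271423/194*(-1/59750) = 3271423/11591500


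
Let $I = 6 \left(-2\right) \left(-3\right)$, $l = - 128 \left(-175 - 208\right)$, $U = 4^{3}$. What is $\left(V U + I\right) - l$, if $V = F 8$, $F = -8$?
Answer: $-53084$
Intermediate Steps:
$V = -64$ ($V = \left(-8\right) 8 = -64$)
$U = 64$
$l = 49024$ ($l = \left(-128\right) \left(-383\right) = 49024$)
$I = 36$ ($I = \left(-12\right) \left(-3\right) = 36$)
$\left(V U + I\right) - l = \left(\left(-64\right) 64 + 36\right) - 49024 = \left(-4096 + 36\right) - 49024 = -4060 - 49024 = -53084$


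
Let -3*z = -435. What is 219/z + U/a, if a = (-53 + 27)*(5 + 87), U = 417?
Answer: 463383/346840 ≈ 1.3360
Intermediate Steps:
z = 145 (z = -⅓*(-435) = 145)
a = -2392 (a = -26*92 = -2392)
219/z + U/a = 219/145 + 417/(-2392) = 219*(1/145) + 417*(-1/2392) = 219/145 - 417/2392 = 463383/346840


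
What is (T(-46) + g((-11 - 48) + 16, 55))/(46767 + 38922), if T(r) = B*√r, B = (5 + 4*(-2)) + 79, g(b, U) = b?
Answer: -43/85689 + 76*I*√46/85689 ≈ -0.00050181 + 0.0060154*I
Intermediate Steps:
B = 76 (B = (5 - 8) + 79 = -3 + 79 = 76)
T(r) = 76*√r
(T(-46) + g((-11 - 48) + 16, 55))/(46767 + 38922) = (76*√(-46) + ((-11 - 48) + 16))/(46767 + 38922) = (76*(I*√46) + (-59 + 16))/85689 = (76*I*√46 - 43)*(1/85689) = (-43 + 76*I*√46)*(1/85689) = -43/85689 + 76*I*√46/85689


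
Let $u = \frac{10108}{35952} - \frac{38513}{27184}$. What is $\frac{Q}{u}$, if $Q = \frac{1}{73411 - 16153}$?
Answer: $- \frac{1454344}{94564612131} \approx -1.5379 \cdot 10^{-5}$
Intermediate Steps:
$u = - \frac{9909317}{8726064}$ ($u = 10108 \cdot \frac{1}{35952} - \frac{38513}{27184} = \frac{361}{1284} - \frac{38513}{27184} = - \frac{9909317}{8726064} \approx -1.1356$)
$Q = \frac{1}{57258} \approx 1.7465 \cdot 10^{-5}$
$\frac{Q}{u} = \frac{1}{57258 \left(- \frac{9909317}{8726064}\right)} = \frac{1}{57258} \left(- \frac{8726064}{9909317}\right) = - \frac{1454344}{94564612131}$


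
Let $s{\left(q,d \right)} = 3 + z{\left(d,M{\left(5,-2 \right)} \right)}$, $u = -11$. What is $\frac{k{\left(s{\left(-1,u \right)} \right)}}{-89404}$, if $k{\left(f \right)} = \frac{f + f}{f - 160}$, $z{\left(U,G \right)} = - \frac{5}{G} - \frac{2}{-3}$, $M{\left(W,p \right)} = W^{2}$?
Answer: $\frac{13}{26240074} \approx 4.9543 \cdot 10^{-7}$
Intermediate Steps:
$z{\left(U,G \right)} = \frac{2}{3} - \frac{5}{G}$ ($z{\left(U,G \right)} = - \frac{5}{G} - - \frac{2}{3} = - \frac{5}{G} + \frac{2}{3} = \frac{2}{3} - \frac{5}{G}$)
$s{\left(q,d \right)} = \frac{52}{15}$ ($s{\left(q,d \right)} = 3 + \left(\frac{2}{3} - \frac{5}{5^{2}}\right) = 3 + \left(\frac{2}{3} - \frac{5}{25}\right) = 3 + \left(\frac{2}{3} - \frac{1}{5}\right) = 3 + \frac{7}{15} = \frac{52}{15}$)
$k{\left(f \right)} = \frac{2 f}{-160 + f}$
$\frac{k{\left(s{\left(-1,u \right)} \right)}}{-89404} = \frac{2 \cdot \frac{52}{15} \frac{1}{-160 + \frac{52}{15}}}{-89404} = 2 \cdot \frac{52}{15} \frac{1}{- \frac{2348}{15}} \left(- \frac{1}{89404}\right) = 2 \cdot \frac{52}{15} \left(- \frac{15}{2348}\right) \left(- \frac{1}{89404}\right) = \left(- \frac{26}{587}\right) \left(- \frac{1}{89404}\right) = \frac{13}{26240074}$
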